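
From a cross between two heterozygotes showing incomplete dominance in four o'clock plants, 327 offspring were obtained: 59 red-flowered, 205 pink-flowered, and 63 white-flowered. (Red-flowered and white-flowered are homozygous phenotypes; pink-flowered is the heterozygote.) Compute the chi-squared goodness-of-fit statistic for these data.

21.165

With incomplete dominance, a heterozygote × heterozygote cross gives a 1:2:1 phenotypic ratio.
The 1:2:1 ratio has 4 parts, so with N = 327 the expected counts are:
  red-flowered: 327 × 1/4 = 81.75
  pink-flowered: 327 × 2/4 = 163.5
  white-flowered: 327 × 1/4 = 81.75
χ² = Σ (O − E)² / E
  red-flowered: (59 − 81.75)² / 81.75 = 6.3310
  pink-flowered: (205 − 163.5)² / 163.5 = 10.5336
  white-flowered: (63 − 81.75)² / 81.75 = 4.3005
χ² = 6.3310 + 10.5336 + 4.3005 = 21.1651 ≈ 21.165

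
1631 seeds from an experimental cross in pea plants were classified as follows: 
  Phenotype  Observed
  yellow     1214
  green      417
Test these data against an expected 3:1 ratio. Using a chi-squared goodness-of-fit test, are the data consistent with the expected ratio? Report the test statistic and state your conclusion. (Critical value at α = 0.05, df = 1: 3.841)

Under the 3:1 hypothesis (Σ ratio = 4, N = 1631):
  yellow: 1631 × 3/4 = 1223.25
  green: 1631 × 1/4 = 407.75
χ² = Σ (O − E)² / E
  yellow: (1214 − 1223.25)² / 1223.25 = 0.0699
  green: (417 − 407.75)² / 407.75 = 0.2098
χ² = 0.0699 + 0.2098 = 0.2797 ≈ 0.280
Degrees of freedom = 2 − 1 = 1; critical value at α = 0.05 is 3.841.
Since 0.280 < 3.841, we fail to reject the null hypothesis — the data are consistent with the 3:1 ratio.

0.280; consistent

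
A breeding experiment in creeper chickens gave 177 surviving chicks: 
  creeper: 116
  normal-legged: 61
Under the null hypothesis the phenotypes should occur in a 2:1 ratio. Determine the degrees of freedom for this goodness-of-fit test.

1

A goodness-of-fit test with 2 phenotype classes has df = 2 − 1 = 1.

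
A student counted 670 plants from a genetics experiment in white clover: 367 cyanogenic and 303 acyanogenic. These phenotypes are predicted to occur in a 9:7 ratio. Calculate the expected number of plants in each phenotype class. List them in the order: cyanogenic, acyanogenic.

376.875, 293.125

The 9:7 ratio has 16 parts, so with N = 670 the expected counts are:
  cyanogenic: 670 × 9/16 = 376.875
  acyanogenic: 670 × 7/16 = 293.125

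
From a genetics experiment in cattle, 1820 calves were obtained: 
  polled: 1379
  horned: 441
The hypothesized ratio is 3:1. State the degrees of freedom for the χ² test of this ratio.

A goodness-of-fit test with 2 phenotype classes has df = 2 − 1 = 1.

1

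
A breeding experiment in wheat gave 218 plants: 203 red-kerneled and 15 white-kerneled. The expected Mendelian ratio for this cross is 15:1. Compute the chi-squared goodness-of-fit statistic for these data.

0.148

Total ratio parts = 16. Expected numbers out of 218:
  red-kerneled: 218 × 15/16 = 204.375
  white-kerneled: 218 × 1/16 = 13.625
χ² = Σ (O − E)² / E
  red-kerneled: (203 − 204.375)² / 204.375 = 0.0093
  white-kerneled: (15 − 13.625)² / 13.625 = 0.1388
χ² = 0.0093 + 0.1388 = 0.1481 ≈ 0.148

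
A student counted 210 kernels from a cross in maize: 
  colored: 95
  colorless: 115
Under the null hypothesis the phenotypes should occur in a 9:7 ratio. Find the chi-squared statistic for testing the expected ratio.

10.348

The 9:7 ratio has 16 parts, so with N = 210 the expected counts are:
  colored: 210 × 9/16 = 118.125
  colorless: 210 × 7/16 = 91.875
χ² = Σ (O − E)² / E
  colored: (95 − 118.125)² / 118.125 = 4.5271
  colorless: (115 − 91.875)² / 91.875 = 5.8206
χ² = 4.5271 + 5.8206 = 10.3477 ≈ 10.348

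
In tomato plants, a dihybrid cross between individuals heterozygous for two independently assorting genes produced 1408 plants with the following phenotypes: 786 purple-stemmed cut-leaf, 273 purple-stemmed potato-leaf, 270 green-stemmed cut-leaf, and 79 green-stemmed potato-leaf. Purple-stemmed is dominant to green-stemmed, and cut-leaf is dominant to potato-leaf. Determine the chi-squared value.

1.409

A dihybrid F₂ with independent assortment and complete dominance at both loci gives a 9:3:3:1 phenotypic ratio.
Expected counts for N = 1408 under a 9:3:3:1 ratio (total parts = 16):
  purple-stemmed cut-leaf: 1408 × 9/16 = 792
  purple-stemmed potato-leaf: 1408 × 3/16 = 264
  green-stemmed cut-leaf: 1408 × 3/16 = 264
  green-stemmed potato-leaf: 1408 × 1/16 = 88
χ² = Σ (O − E)² / E
  purple-stemmed cut-leaf: (786 − 792)² / 792 = 0.0455
  purple-stemmed potato-leaf: (273 − 264)² / 264 = 0.3068
  green-stemmed cut-leaf: (270 − 264)² / 264 = 0.1364
  green-stemmed potato-leaf: (79 − 88)² / 88 = 0.9205
χ² = 0.0455 + 0.3068 + 0.1364 + 0.9205 = 1.4092 ≈ 1.409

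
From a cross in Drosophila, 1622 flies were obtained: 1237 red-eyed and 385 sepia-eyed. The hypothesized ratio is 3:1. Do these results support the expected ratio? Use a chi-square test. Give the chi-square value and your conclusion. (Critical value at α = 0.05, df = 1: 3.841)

1.382; consistent

Total ratio parts = 4. Expected numbers out of 1622:
  red-eyed: 1622 × 3/4 = 1216.5
  sepia-eyed: 1622 × 1/4 = 405.5
χ² = Σ (O − E)² / E
  red-eyed: (1237 − 1216.5)² / 1216.5 = 0.3455
  sepia-eyed: (385 − 405.5)² / 405.5 = 1.0364
χ² = 0.3455 + 1.0364 = 1.3819 ≈ 1.382
Degrees of freedom = 2 − 1 = 1; critical value at α = 0.05 is 3.841.
Since 1.382 < 3.841, we fail to reject the null hypothesis — the data are consistent with the 3:1 ratio.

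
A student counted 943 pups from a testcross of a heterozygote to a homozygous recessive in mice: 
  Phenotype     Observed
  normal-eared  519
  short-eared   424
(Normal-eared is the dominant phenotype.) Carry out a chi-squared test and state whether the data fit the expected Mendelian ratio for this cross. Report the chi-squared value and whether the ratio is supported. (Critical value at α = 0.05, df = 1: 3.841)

9.571; not consistent

A testcross of a heterozygote (Aa × aa) gives a 1:1 phenotypic ratio.
Expected counts for N = 943 under a 1:1 ratio (total parts = 2):
  normal-eared: 943 × 1/2 = 471.5
  short-eared: 943 × 1/2 = 471.5
χ² = Σ (O − E)² / E
  normal-eared: (519 − 471.5)² / 471.5 = 4.7853
  short-eared: (424 − 471.5)² / 471.5 = 4.7853
χ² = 4.7853 + 4.7853 = 9.5706 ≈ 9.571
Degrees of freedom = 2 − 1 = 1; critical value at α = 0.05 is 3.841.
Since 9.571 > 3.841, we reject the null hypothesis — the data do not fit the 1:1 ratio.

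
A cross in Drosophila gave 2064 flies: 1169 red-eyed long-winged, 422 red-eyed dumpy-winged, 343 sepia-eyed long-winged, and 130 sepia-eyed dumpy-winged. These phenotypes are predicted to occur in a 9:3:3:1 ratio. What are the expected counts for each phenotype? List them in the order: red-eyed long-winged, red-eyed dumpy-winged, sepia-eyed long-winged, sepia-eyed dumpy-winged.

Under the 9:3:3:1 hypothesis (Σ ratio = 16, N = 2064):
  red-eyed long-winged: 2064 × 9/16 = 1161
  red-eyed dumpy-winged: 2064 × 3/16 = 387
  sepia-eyed long-winged: 2064 × 3/16 = 387
  sepia-eyed dumpy-winged: 2064 × 1/16 = 129

1161, 387, 387, 129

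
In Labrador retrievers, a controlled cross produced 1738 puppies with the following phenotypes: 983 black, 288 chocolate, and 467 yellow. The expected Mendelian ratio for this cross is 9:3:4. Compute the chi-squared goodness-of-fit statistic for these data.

6.863

Total ratio parts = 16. Expected numbers out of 1738:
  black: 1738 × 9/16 = 977.625
  chocolate: 1738 × 3/16 = 325.875
  yellow: 1738 × 4/16 = 434.5
χ² = Σ (O − E)² / E
  black: (983 − 977.625)² / 977.625 = 0.0296
  chocolate: (288 − 325.875)² / 325.875 = 4.4020
  yellow: (467 − 434.5)² / 434.5 = 2.4310
χ² = 0.0296 + 4.4020 + 2.4310 = 6.8626 ≈ 6.863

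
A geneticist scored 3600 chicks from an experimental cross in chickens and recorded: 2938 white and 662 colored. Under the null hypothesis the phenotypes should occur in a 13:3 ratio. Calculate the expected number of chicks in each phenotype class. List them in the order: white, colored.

2925, 675

Under the 13:3 hypothesis (Σ ratio = 16, N = 3600):
  white: 3600 × 13/16 = 2925
  colored: 3600 × 3/16 = 675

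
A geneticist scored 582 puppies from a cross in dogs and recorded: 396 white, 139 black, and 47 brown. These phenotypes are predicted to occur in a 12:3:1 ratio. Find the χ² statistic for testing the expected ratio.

The 12:3:1 ratio has 16 parts, so with N = 582 the expected counts are:
  white: 582 × 12/16 = 436.5
  black: 582 × 3/16 = 109.125
  brown: 582 × 1/16 = 36.375
χ² = Σ (O − E)² / E
  white: (396 − 436.5)² / 436.5 = 3.7577
  black: (139 − 109.125)² / 109.125 = 8.1788
  brown: (47 − 36.375)² / 36.375 = 3.1035
χ² = 3.7577 + 8.1788 + 3.1035 = 15.040

15.040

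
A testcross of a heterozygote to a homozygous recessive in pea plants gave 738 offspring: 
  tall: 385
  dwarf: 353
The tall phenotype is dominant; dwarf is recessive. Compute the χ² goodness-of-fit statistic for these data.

A testcross of a heterozygote (Aa × aa) gives a 1:1 phenotypic ratio.
The 1:1 ratio has 2 parts, so with N = 738 the expected counts are:
  tall: 738 × 1/2 = 369
  dwarf: 738 × 1/2 = 369
χ² = Σ (O − E)² / E
  tall: (385 − 369)² / 369 = 0.6938
  dwarf: (353 − 369)² / 369 = 0.6938
χ² = 0.6938 + 0.6938 = 1.3876 ≈ 1.388

1.388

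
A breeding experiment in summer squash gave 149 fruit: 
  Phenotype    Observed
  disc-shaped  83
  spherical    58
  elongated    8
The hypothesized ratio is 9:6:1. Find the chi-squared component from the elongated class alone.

The 9:6:1 ratio has 16 parts, so with N = 149 the expected counts are:
  disc-shaped: 149 × 9/16 = 83.8125
  spherical: 149 × 6/16 = 55.875
  elongated: 149 × 1/16 = 9.3125
Contribution of elongated: (8 − 9.3125)² / 9.3125 = 0.1850

0.185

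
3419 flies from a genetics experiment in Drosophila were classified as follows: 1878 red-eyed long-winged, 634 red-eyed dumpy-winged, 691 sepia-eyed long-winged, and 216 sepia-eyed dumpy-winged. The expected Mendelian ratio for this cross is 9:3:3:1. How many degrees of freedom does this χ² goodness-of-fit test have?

A goodness-of-fit test with 4 phenotype classes has df = 4 − 1 = 3.

3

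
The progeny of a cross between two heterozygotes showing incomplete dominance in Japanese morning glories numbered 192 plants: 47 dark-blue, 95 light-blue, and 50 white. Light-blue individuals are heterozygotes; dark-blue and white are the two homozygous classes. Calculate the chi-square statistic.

0.115

With incomplete dominance, a heterozygote × heterozygote cross gives a 1:2:1 phenotypic ratio.
Under the 1:2:1 hypothesis (Σ ratio = 4, N = 192):
  dark-blue: 192 × 1/4 = 48
  light-blue: 192 × 2/4 = 96
  white: 192 × 1/4 = 48
χ² = Σ (O − E)² / E
  dark-blue: (47 − 48)² / 48 = 0.0208
  light-blue: (95 − 96)² / 96 = 0.0104
  white: (50 − 48)² / 48 = 0.0833
χ² = 0.0208 + 0.0104 + 0.0833 = 0.1145 ≈ 0.115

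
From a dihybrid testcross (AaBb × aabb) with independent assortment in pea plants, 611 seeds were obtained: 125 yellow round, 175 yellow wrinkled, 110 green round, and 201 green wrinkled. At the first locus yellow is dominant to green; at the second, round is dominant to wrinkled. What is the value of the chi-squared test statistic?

A dihybrid testcross with independent assortment gives a 1:1:1:1 ratio.
Under the 1:1:1:1 hypothesis (Σ ratio = 4, N = 611):
  yellow round: 611 × 1/4 = 152.75
  yellow wrinkled: 611 × 1/4 = 152.75
  green round: 611 × 1/4 = 152.75
  green wrinkled: 611 × 1/4 = 152.75
χ² = Σ (O − E)² / E
  yellow round: (125 − 152.75)² / 152.75 = 5.0413
  yellow wrinkled: (175 − 152.75)² / 152.75 = 3.2410
  green round: (110 − 152.75)² / 152.75 = 11.9644
  green wrinkled: (201 − 152.75)² / 152.75 = 15.2410
χ² = 5.0413 + 3.2410 + 11.9644 + 15.2410 = 35.4877 ≈ 35.488

35.488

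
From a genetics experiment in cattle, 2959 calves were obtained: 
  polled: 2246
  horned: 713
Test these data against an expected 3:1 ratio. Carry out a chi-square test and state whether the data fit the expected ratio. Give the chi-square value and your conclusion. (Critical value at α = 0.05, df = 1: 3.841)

1.290; consistent

Total ratio parts = 4. Expected numbers out of 2959:
  polled: 2959 × 3/4 = 2219.25
  horned: 2959 × 1/4 = 739.75
χ² = Σ (O − E)² / E
  polled: (2246 − 2219.25)² / 2219.25 = 0.3224
  horned: (713 − 739.75)² / 739.75 = 0.9673
χ² = 0.3224 + 0.9673 = 1.2897 ≈ 1.290
Degrees of freedom = 2 − 1 = 1; critical value at α = 0.05 is 3.841.
Since 1.290 < 3.841, we fail to reject the null hypothesis — the data are consistent with the 3:1 ratio.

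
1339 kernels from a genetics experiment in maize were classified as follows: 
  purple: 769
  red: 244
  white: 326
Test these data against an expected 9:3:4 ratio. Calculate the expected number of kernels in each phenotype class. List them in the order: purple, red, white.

753.1875, 251.0625, 334.75

Under the 9:3:4 hypothesis (Σ ratio = 16, N = 1339):
  purple: 1339 × 9/16 = 753.1875
  red: 1339 × 3/16 = 251.0625
  white: 1339 × 4/16 = 334.75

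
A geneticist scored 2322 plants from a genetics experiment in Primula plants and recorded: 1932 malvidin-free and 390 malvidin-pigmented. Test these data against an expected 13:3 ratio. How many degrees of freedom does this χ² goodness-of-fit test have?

1

A goodness-of-fit test with 2 phenotype classes has df = 2 − 1 = 1.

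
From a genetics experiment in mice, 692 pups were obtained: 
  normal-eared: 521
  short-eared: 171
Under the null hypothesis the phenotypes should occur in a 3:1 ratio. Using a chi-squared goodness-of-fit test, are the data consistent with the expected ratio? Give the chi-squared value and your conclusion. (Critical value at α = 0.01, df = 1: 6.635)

0.031; consistent

The 3:1 ratio has 4 parts, so with N = 692 the expected counts are:
  normal-eared: 692 × 3/4 = 519
  short-eared: 692 × 1/4 = 173
χ² = Σ (O − E)² / E
  normal-eared: (521 − 519)² / 519 = 0.0077
  short-eared: (171 − 173)² / 173 = 0.0231
χ² = 0.0077 + 0.0231 = 0.0308 ≈ 0.031
Degrees of freedom = 2 − 1 = 1; critical value at α = 0.01 is 6.635.
Since 0.031 < 6.635, we fail to reject the null hypothesis — the data are consistent with the 3:1 ratio.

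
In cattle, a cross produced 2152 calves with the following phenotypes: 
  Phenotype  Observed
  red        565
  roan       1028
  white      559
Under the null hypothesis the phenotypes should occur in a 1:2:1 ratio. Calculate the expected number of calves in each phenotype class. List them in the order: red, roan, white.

Total ratio parts = 4. Expected numbers out of 2152:
  red: 2152 × 1/4 = 538
  roan: 2152 × 2/4 = 1076
  white: 2152 × 1/4 = 538

538, 1076, 538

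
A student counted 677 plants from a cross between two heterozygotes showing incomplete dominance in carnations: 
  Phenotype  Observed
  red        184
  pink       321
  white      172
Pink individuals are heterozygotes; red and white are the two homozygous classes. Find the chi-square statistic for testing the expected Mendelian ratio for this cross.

2.235

With incomplete dominance, a heterozygote × heterozygote cross gives a 1:2:1 phenotypic ratio.
The 1:2:1 ratio has 4 parts, so with N = 677 the expected counts are:
  red: 677 × 1/4 = 169.25
  pink: 677 × 2/4 = 338.5
  white: 677 × 1/4 = 169.25
χ² = Σ (O − E)² / E
  red: (184 − 169.25)² / 169.25 = 1.2855
  pink: (321 − 338.5)² / 338.5 = 0.9047
  white: (172 − 169.25)² / 169.25 = 0.0447
χ² = 1.2855 + 0.9047 + 0.0447 = 2.2349 ≈ 2.235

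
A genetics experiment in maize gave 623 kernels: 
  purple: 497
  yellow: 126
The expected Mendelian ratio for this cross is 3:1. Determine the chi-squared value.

Under the 3:1 hypothesis (Σ ratio = 4, N = 623):
  purple: 623 × 3/4 = 467.25
  yellow: 623 × 1/4 = 155.75
χ² = Σ (O − E)² / E
  purple: (497 − 467.25)² / 467.25 = 1.8942
  yellow: (126 − 155.75)² / 155.75 = 5.6826
χ² = 1.8942 + 5.6826 = 7.5768 ≈ 7.577

7.577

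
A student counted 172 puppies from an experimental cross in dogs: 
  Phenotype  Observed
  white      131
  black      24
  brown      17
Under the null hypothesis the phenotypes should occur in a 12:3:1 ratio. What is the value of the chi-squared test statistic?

The 12:3:1 ratio has 16 parts, so with N = 172 the expected counts are:
  white: 172 × 12/16 = 129
  black: 172 × 3/16 = 32.25
  brown: 172 × 1/16 = 10.75
χ² = Σ (O − E)² / E
  white: (131 − 129)² / 129 = 0.0310
  black: (24 − 32.25)² / 32.25 = 2.1105
  brown: (17 − 10.75)² / 10.75 = 3.6337
χ² = 0.0310 + 2.1105 + 3.6337 = 5.7752 ≈ 5.775

5.775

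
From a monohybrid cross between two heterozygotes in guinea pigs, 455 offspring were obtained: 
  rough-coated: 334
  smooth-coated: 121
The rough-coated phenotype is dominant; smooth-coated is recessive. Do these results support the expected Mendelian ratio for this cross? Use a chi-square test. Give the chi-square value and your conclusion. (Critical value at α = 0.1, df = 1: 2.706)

For a monohybrid cross between heterozygotes with complete dominance, the expected phenotypic ratio is 3:1.
Total ratio parts = 4. Expected numbers out of 455:
  rough-coated: 455 × 3/4 = 341.25
  smooth-coated: 455 × 1/4 = 113.75
χ² = Σ (O − E)² / E
  rough-coated: (334 − 341.25)² / 341.25 = 0.1540
  smooth-coated: (121 − 113.75)² / 113.75 = 0.4621
χ² = 0.1540 + 0.4621 = 0.6161 ≈ 0.616
Degrees of freedom = 2 − 1 = 1; critical value at α = 0.1 is 2.706.
Since 0.616 < 2.706, we fail to reject the null hypothesis — the data are consistent with the 3:1 ratio.

0.616; consistent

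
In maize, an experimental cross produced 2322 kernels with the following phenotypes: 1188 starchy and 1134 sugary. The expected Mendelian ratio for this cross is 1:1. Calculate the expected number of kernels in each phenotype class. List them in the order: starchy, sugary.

Total ratio parts = 2. Expected numbers out of 2322:
  starchy: 2322 × 1/2 = 1161
  sugary: 2322 × 1/2 = 1161

1161, 1161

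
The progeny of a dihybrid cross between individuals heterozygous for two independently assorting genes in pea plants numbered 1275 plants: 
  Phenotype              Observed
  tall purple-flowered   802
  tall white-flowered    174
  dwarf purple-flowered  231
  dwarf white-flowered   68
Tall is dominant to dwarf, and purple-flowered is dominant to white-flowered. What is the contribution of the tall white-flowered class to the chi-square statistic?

A dihybrid F₂ with independent assortment and complete dominance at both loci gives a 9:3:3:1 phenotypic ratio.
Total ratio parts = 16. Expected numbers out of 1275:
  tall purple-flowered: 1275 × 9/16 = 717.1875
  tall white-flowered: 1275 × 3/16 = 239.0625
  dwarf purple-flowered: 1275 × 3/16 = 239.0625
  dwarf white-flowered: 1275 × 1/16 = 79.6875
Contribution of tall white-flowered: (174 − 239.0625)² / 239.0625 = 17.7072

17.707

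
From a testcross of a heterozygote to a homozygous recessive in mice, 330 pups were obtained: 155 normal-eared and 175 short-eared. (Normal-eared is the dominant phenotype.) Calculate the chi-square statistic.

A testcross of a heterozygote (Aa × aa) gives a 1:1 phenotypic ratio.
Total ratio parts = 2. Expected numbers out of 330:
  normal-eared: 330 × 1/2 = 165
  short-eared: 330 × 1/2 = 165
χ² = Σ (O − E)² / E
  normal-eared: (155 − 165)² / 165 = 0.6061
  short-eared: (175 − 165)² / 165 = 0.6061
χ² = 0.6061 + 0.6061 = 1.2122 ≈ 1.212

1.212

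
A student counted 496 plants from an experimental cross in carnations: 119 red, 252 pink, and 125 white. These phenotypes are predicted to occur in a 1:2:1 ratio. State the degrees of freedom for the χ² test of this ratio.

2

A goodness-of-fit test with 3 phenotype classes has df = 3 − 1 = 2.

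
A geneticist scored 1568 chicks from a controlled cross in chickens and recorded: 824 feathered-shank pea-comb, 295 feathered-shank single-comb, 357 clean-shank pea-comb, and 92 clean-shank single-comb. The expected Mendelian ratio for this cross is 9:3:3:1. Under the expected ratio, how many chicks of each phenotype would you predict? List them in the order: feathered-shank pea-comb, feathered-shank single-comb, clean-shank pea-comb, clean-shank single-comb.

882, 294, 294, 98

Under the 9:3:3:1 hypothesis (Σ ratio = 16, N = 1568):
  feathered-shank pea-comb: 1568 × 9/16 = 882
  feathered-shank single-comb: 1568 × 3/16 = 294
  clean-shank pea-comb: 1568 × 3/16 = 294
  clean-shank single-comb: 1568 × 1/16 = 98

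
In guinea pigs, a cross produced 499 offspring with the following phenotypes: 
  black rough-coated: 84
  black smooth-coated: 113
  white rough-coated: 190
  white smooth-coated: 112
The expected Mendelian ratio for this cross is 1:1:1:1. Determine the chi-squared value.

Total ratio parts = 4. Expected numbers out of 499:
  black rough-coated: 499 × 1/4 = 124.75
  black smooth-coated: 499 × 1/4 = 124.75
  white rough-coated: 499 × 1/4 = 124.75
  white smooth-coated: 499 × 1/4 = 124.75
χ² = Σ (O − E)² / E
  black rough-coated: (84 − 124.75)² / 124.75 = 13.3111
  black smooth-coated: (113 − 124.75)² / 124.75 = 1.1067
  white rough-coated: (190 − 124.75)² / 124.75 = 34.1288
  white smooth-coated: (112 − 124.75)² / 124.75 = 1.3031
χ² = 13.3111 + 1.1067 + 34.1288 + 1.3031 = 49.8497 ≈ 49.850

49.850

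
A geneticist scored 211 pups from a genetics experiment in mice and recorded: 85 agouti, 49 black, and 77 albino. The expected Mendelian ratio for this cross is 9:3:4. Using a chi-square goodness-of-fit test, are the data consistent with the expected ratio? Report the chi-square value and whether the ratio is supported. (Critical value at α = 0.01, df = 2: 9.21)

22.961; not consistent

The 9:3:4 ratio has 16 parts, so with N = 211 the expected counts are:
  agouti: 211 × 9/16 = 118.6875
  black: 211 × 3/16 = 39.5625
  albino: 211 × 4/16 = 52.75
χ² = Σ (O − E)² / E
  agouti: (85 − 118.6875)² / 118.6875 = 9.5616
  black: (49 − 39.5625)² / 39.5625 = 2.2513
  albino: (77 − 52.75)² / 52.75 = 11.1481
χ² = 9.5616 + 2.2513 + 11.1481 = 22.961
Degrees of freedom = 3 − 1 = 2; critical value at α = 0.01 is 9.21.
Since 22.961 > 9.21, we reject the null hypothesis — the data do not fit the 9:3:4 ratio.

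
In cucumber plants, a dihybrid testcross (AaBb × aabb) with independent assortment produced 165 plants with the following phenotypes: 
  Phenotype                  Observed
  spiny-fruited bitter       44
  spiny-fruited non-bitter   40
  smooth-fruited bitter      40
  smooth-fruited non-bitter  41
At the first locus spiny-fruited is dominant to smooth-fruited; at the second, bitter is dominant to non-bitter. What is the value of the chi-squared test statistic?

A dihybrid testcross with independent assortment gives a 1:1:1:1 ratio.
The 1:1:1:1 ratio has 4 parts, so with N = 165 the expected counts are:
  spiny-fruited bitter: 165 × 1/4 = 41.25
  spiny-fruited non-bitter: 165 × 1/4 = 41.25
  smooth-fruited bitter: 165 × 1/4 = 41.25
  smooth-fruited non-bitter: 165 × 1/4 = 41.25
χ² = Σ (O − E)² / E
  spiny-fruited bitter: (44 − 41.25)² / 41.25 = 0.1833
  spiny-fruited non-bitter: (40 − 41.25)² / 41.25 = 0.0379
  smooth-fruited bitter: (40 − 41.25)² / 41.25 = 0.0379
  smooth-fruited non-bitter: (41 − 41.25)² / 41.25 = 0.0015
χ² = 0.1833 + 0.0379 + 0.0379 + 0.0015 = 0.2606 ≈ 0.261

0.261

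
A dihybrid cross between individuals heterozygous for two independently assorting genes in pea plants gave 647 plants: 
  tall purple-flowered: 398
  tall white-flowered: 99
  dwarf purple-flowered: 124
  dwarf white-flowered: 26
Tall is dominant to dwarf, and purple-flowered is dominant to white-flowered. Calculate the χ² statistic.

12.506

A dihybrid F₂ with independent assortment and complete dominance at both loci gives a 9:3:3:1 phenotypic ratio.
Total ratio parts = 16. Expected numbers out of 647:
  tall purple-flowered: 647 × 9/16 = 363.9375
  tall white-flowered: 647 × 3/16 = 121.3125
  dwarf purple-flowered: 647 × 3/16 = 121.3125
  dwarf white-flowered: 647 × 1/16 = 40.4375
χ² = Σ (O − E)² / E
  tall purple-flowered: (398 − 363.9375)² / 363.9375 = 3.1881
  tall white-flowered: (99 − 121.3125)² / 121.3125 = 4.1038
  dwarf purple-flowered: (124 − 121.3125)² / 121.3125 = 0.0595
  dwarf white-flowered: (26 − 40.4375)² / 40.4375 = 5.1547
χ² = 3.1881 + 4.1038 + 0.0595 + 5.1547 = 12.5061 ≈ 12.506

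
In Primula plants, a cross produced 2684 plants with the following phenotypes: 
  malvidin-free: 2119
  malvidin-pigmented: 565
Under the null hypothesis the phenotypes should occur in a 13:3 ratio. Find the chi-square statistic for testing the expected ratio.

Total ratio parts = 16. Expected numbers out of 2684:
  malvidin-free: 2684 × 13/16 = 2180.75
  malvidin-pigmented: 2684 × 3/16 = 503.25
χ² = Σ (O − E)² / E
  malvidin-free: (2119 − 2180.75)² / 2180.75 = 1.7485
  malvidin-pigmented: (565 − 503.25)² / 503.25 = 7.5769
χ² = 1.7485 + 7.5769 = 9.3254 ≈ 9.325

9.325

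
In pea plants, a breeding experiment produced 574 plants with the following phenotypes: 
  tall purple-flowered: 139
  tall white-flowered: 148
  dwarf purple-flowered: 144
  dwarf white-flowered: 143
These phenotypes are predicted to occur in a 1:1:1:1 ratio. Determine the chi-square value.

0.286

Under the 1:1:1:1 hypothesis (Σ ratio = 4, N = 574):
  tall purple-flowered: 574 × 1/4 = 143.5
  tall white-flowered: 574 × 1/4 = 143.5
  dwarf purple-flowered: 574 × 1/4 = 143.5
  dwarf white-flowered: 574 × 1/4 = 143.5
χ² = Σ (O − E)² / E
  tall purple-flowered: (139 − 143.5)² / 143.5 = 0.1411
  tall white-flowered: (148 − 143.5)² / 143.5 = 0.1411
  dwarf purple-flowered: (144 − 143.5)² / 143.5 = 0.0017
  dwarf white-flowered: (143 − 143.5)² / 143.5 = 0.0017
χ² = 0.1411 + 0.1411 + 0.0017 + 0.0017 = 0.2856 ≈ 0.286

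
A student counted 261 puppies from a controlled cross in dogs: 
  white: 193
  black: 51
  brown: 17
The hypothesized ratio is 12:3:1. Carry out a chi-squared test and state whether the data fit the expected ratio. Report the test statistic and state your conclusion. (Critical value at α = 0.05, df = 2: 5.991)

Total ratio parts = 16. Expected numbers out of 261:
  white: 261 × 12/16 = 195.75
  black: 261 × 3/16 = 48.9375
  brown: 261 × 1/16 = 16.3125
χ² = Σ (O − E)² / E
  white: (193 − 195.75)² / 195.75 = 0.0386
  black: (51 − 48.9375)² / 48.9375 = 0.0869
  brown: (17 − 16.3125)² / 16.3125 = 0.0290
χ² = 0.0386 + 0.0869 + 0.0290 = 0.1545 ≈ 0.155
Degrees of freedom = 3 − 1 = 2; critical value at α = 0.05 is 5.991.
Since 0.155 < 5.991, we fail to reject the null hypothesis — the data are consistent with the 12:3:1 ratio.

0.155; consistent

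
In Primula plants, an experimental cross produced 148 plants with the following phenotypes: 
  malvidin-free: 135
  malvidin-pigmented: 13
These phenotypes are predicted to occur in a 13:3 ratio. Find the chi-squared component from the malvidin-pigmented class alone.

Expected counts for N = 148 under a 13:3 ratio (total parts = 16):
  malvidin-free: 148 × 13/16 = 120.25
  malvidin-pigmented: 148 × 3/16 = 27.75
Contribution of malvidin-pigmented: (13 − 27.75)² / 27.75 = 7.8401

7.840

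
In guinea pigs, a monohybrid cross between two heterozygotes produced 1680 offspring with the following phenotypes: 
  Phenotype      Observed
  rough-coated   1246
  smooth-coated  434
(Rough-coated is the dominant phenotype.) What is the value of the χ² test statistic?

0.622

For a monohybrid cross between heterozygotes with complete dominance, the expected phenotypic ratio is 3:1.
Expected counts for N = 1680 under a 3:1 ratio (total parts = 4):
  rough-coated: 1680 × 3/4 = 1260
  smooth-coated: 1680 × 1/4 = 420
χ² = Σ (O − E)² / E
  rough-coated: (1246 − 1260)² / 1260 = 0.1556
  smooth-coated: (434 − 420)² / 420 = 0.4667
χ² = 0.1556 + 0.4667 = 0.6223 ≈ 0.622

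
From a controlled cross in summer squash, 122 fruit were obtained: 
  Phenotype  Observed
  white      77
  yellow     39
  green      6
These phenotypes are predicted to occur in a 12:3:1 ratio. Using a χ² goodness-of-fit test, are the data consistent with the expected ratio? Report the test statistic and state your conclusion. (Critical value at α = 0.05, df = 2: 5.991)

Total ratio parts = 16. Expected numbers out of 122:
  white: 122 × 12/16 = 91.5
  yellow: 122 × 3/16 = 22.875
  green: 122 × 1/16 = 7.625
χ² = Σ (O − E)² / E
  white: (77 − 91.5)² / 91.5 = 2.2978
  yellow: (39 − 22.875)² / 22.875 = 11.3668
  green: (6 − 7.625)² / 7.625 = 0.3463
χ² = 2.2978 + 11.3668 + 0.3463 = 14.0109 ≈ 14.011
Degrees of freedom = 3 − 1 = 2; critical value at α = 0.05 is 5.991.
Since 14.011 > 5.991, we reject the null hypothesis — the data do not fit the 12:3:1 ratio.

14.011; not consistent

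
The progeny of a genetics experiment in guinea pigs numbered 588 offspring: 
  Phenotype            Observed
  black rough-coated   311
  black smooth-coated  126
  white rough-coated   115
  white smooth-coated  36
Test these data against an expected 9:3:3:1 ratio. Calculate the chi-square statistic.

3.649

Under the 9:3:3:1 hypothesis (Σ ratio = 16, N = 588):
  black rough-coated: 588 × 9/16 = 330.75
  black smooth-coated: 588 × 3/16 = 110.25
  white rough-coated: 588 × 3/16 = 110.25
  white smooth-coated: 588 × 1/16 = 36.75
χ² = Σ (O − E)² / E
  black rough-coated: (311 − 330.75)² / 330.75 = 1.1793
  black smooth-coated: (126 − 110.25)² / 110.25 = 2.2500
  white rough-coated: (115 − 110.25)² / 110.25 = 0.2046
  white smooth-coated: (36 − 36.75)² / 36.75 = 0.0153
χ² = 1.1793 + 2.2500 + 0.2046 + 0.0153 = 3.6492 ≈ 3.649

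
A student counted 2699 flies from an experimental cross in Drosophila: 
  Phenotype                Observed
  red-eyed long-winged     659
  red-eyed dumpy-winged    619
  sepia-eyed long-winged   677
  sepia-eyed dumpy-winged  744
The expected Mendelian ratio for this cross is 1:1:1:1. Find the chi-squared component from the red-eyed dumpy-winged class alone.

Under the 1:1:1:1 hypothesis (Σ ratio = 4, N = 2699):
  red-eyed long-winged: 2699 × 1/4 = 674.75
  red-eyed dumpy-winged: 2699 × 1/4 = 674.75
  sepia-eyed long-winged: 2699 × 1/4 = 674.75
  sepia-eyed dumpy-winged: 2699 × 1/4 = 674.75
Contribution of red-eyed dumpy-winged: (619 − 674.75)² / 674.75 = 4.6062

4.606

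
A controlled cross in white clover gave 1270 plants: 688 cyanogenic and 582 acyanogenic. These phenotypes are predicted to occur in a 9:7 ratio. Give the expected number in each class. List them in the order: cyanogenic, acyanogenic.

Total ratio parts = 16. Expected numbers out of 1270:
  cyanogenic: 1270 × 9/16 = 714.375
  acyanogenic: 1270 × 7/16 = 555.625

714.375, 555.625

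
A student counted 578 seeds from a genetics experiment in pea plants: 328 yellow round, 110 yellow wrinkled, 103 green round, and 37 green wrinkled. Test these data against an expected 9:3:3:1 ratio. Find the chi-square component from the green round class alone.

0.267

Under the 9:3:3:1 hypothesis (Σ ratio = 16, N = 578):
  yellow round: 578 × 9/16 = 325.125
  yellow wrinkled: 578 × 3/16 = 108.375
  green round: 578 × 3/16 = 108.375
  green wrinkled: 578 × 1/16 = 36.125
Contribution of green round: (103 − 108.375)² / 108.375 = 0.2666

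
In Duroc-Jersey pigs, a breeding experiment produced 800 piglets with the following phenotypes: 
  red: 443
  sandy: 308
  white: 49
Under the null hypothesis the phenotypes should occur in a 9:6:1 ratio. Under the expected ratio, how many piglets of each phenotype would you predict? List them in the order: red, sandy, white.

Total ratio parts = 16. Expected numbers out of 800:
  red: 800 × 9/16 = 450
  sandy: 800 × 6/16 = 300
  white: 800 × 1/16 = 50

450, 300, 50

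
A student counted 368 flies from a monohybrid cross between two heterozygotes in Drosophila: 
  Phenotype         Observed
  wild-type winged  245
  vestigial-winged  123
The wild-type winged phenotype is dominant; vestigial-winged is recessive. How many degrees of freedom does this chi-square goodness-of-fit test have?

For a monohybrid cross between heterozygotes with complete dominance, the expected phenotypic ratio is 3:1.
A goodness-of-fit test with 2 phenotype classes has df = 2 − 1 = 1.

1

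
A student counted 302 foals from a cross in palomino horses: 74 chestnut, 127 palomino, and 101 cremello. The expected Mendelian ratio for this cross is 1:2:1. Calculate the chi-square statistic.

The 1:2:1 ratio has 4 parts, so with N = 302 the expected counts are:
  chestnut: 302 × 1/4 = 75.5
  palomino: 302 × 2/4 = 151
  cremello: 302 × 1/4 = 75.5
χ² = Σ (O − E)² / E
  chestnut: (74 − 75.5)² / 75.5 = 0.0298
  palomino: (127 − 151)² / 151 = 3.8146
  cremello: (101 − 75.5)² / 75.5 = 8.6126
χ² = 0.0298 + 3.8146 + 8.6126 = 12.457

12.457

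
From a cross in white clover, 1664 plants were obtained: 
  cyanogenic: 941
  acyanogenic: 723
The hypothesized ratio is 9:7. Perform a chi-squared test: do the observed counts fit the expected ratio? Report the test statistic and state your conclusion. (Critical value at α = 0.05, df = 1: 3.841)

The 9:7 ratio has 16 parts, so with N = 1664 the expected counts are:
  cyanogenic: 1664 × 9/16 = 936
  acyanogenic: 1664 × 7/16 = 728
χ² = Σ (O − E)² / E
  cyanogenic: (941 − 936)² / 936 = 0.0267
  acyanogenic: (723 − 728)² / 728 = 0.0343
χ² = 0.0267 + 0.0343 = 0.061
Degrees of freedom = 2 − 1 = 1; critical value at α = 0.05 is 3.841.
Since 0.061 < 3.841, we fail to reject the null hypothesis — the data are consistent with the 9:7 ratio.

0.061; consistent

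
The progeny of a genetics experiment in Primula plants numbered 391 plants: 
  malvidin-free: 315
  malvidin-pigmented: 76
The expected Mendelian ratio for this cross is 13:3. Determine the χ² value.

The 13:3 ratio has 16 parts, so with N = 391 the expected counts are:
  malvidin-free: 391 × 13/16 = 317.6875
  malvidin-pigmented: 391 × 3/16 = 73.3125
χ² = Σ (O − E)² / E
  malvidin-free: (315 − 317.6875)² / 317.6875 = 0.0227
  malvidin-pigmented: (76 − 73.3125)² / 73.3125 = 0.0985
χ² = 0.0227 + 0.0985 = 0.1212 ≈ 0.121

0.121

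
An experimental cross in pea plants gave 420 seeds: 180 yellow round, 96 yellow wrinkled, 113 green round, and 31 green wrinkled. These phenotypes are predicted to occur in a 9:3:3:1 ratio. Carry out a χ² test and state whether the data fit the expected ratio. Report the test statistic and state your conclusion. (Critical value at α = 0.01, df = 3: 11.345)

32.927; not consistent

Expected counts for N = 420 under a 9:3:3:1 ratio (total parts = 16):
  yellow round: 420 × 9/16 = 236.25
  yellow wrinkled: 420 × 3/16 = 78.75
  green round: 420 × 3/16 = 78.75
  green wrinkled: 420 × 1/16 = 26.25
χ² = Σ (O − E)² / E
  yellow round: (180 − 236.25)² / 236.25 = 13.3929
  yellow wrinkled: (96 − 78.75)² / 78.75 = 3.7786
  green round: (113 − 78.75)² / 78.75 = 14.8960
  green wrinkled: (31 − 26.25)² / 26.25 = 0.8595
χ² = 13.3929 + 3.7786 + 14.8960 + 0.8595 = 32.927
Degrees of freedom = 4 − 1 = 3; critical value at α = 0.01 is 11.345.
Since 32.927 > 11.345, we reject the null hypothesis — the data do not fit the 9:3:3:1 ratio.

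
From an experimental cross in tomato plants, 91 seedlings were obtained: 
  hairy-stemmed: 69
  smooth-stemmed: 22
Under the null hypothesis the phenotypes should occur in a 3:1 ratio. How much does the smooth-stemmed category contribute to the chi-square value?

0.025

Total ratio parts = 4. Expected numbers out of 91:
  hairy-stemmed: 91 × 3/4 = 68.25
  smooth-stemmed: 91 × 1/4 = 22.75
Contribution of smooth-stemmed: (22 − 22.75)² / 22.75 = 0.0247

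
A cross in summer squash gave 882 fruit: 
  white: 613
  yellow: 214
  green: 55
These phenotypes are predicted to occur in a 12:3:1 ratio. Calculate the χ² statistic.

17.853

The 12:3:1 ratio has 16 parts, so with N = 882 the expected counts are:
  white: 882 × 12/16 = 661.5
  yellow: 882 × 3/16 = 165.375
  green: 882 × 1/16 = 55.125
χ² = Σ (O − E)² / E
  white: (613 − 661.5)² / 661.5 = 3.5559
  yellow: (214 − 165.375)² / 165.375 = 14.2971
  green: (55 − 55.125)² / 55.125 = 0.0003
χ² = 3.5559 + 14.2971 + 0.0003 = 17.8533 ≈ 17.853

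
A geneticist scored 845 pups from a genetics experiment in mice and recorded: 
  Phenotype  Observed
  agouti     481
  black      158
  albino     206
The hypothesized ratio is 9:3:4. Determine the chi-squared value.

Expected counts for N = 845 under a 9:3:4 ratio (total parts = 16):
  agouti: 845 × 9/16 = 475.3125
  black: 845 × 3/16 = 158.4375
  albino: 845 × 4/16 = 211.25
χ² = Σ (O − E)² / E
  agouti: (481 − 475.3125)² / 475.3125 = 0.0681
  black: (158 − 158.4375)² / 158.4375 = 0.0012
  albino: (206 − 211.25)² / 211.25 = 0.1305
χ² = 0.0681 + 0.0012 + 0.1305 = 0.1998 ≈ 0.200

0.200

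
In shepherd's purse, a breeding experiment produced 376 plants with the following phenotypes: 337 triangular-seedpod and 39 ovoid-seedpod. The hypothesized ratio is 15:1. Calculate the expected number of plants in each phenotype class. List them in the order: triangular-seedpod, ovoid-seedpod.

Total ratio parts = 16. Expected numbers out of 376:
  triangular-seedpod: 376 × 15/16 = 352.5
  ovoid-seedpod: 376 × 1/16 = 23.5

352.5, 23.5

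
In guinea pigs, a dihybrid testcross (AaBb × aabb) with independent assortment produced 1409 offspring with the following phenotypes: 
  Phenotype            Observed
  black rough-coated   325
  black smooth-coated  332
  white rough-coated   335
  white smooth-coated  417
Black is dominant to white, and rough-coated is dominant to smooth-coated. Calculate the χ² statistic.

16.019

A dihybrid testcross with independent assortment gives a 1:1:1:1 ratio.
The 1:1:1:1 ratio has 4 parts, so with N = 1409 the expected counts are:
  black rough-coated: 1409 × 1/4 = 352.25
  black smooth-coated: 1409 × 1/4 = 352.25
  white rough-coated: 1409 × 1/4 = 352.25
  white smooth-coated: 1409 × 1/4 = 352.25
χ² = Σ (O − E)² / E
  black rough-coated: (325 − 352.25)² / 352.25 = 2.1081
  black smooth-coated: (332 − 352.25)² / 352.25 = 1.1641
  white rough-coated: (335 − 352.25)² / 352.25 = 0.8447
  white smooth-coated: (417 − 352.25)² / 352.25 = 11.9022
χ² = 2.1081 + 1.1641 + 0.8447 + 11.9022 = 16.0191 ≈ 16.019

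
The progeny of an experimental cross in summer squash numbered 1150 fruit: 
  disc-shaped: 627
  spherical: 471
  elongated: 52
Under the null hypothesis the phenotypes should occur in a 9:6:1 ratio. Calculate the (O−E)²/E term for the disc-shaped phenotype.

Expected counts for N = 1150 under a 9:6:1 ratio (total parts = 16):
  disc-shaped: 1150 × 9/16 = 646.875
  spherical: 1150 × 6/16 = 431.25
  elongated: 1150 × 1/16 = 71.875
Contribution of disc-shaped: (627 − 646.875)² / 646.875 = 0.6107

0.611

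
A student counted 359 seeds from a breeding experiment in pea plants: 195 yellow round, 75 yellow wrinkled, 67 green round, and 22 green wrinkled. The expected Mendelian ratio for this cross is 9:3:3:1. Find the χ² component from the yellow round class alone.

The 9:3:3:1 ratio has 16 parts, so with N = 359 the expected counts are:
  yellow round: 359 × 9/16 = 201.9375
  yellow wrinkled: 359 × 3/16 = 67.3125
  green round: 359 × 3/16 = 67.3125
  green wrinkled: 359 × 1/16 = 22.4375
Contribution of yellow round: (195 − 201.9375)² / 201.9375 = 0.2383

0.238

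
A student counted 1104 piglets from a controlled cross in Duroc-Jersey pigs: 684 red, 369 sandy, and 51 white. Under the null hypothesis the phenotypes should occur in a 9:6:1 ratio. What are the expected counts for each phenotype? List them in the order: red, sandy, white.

The 9:6:1 ratio has 16 parts, so with N = 1104 the expected counts are:
  red: 1104 × 9/16 = 621
  sandy: 1104 × 6/16 = 414
  white: 1104 × 1/16 = 69

621, 414, 69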